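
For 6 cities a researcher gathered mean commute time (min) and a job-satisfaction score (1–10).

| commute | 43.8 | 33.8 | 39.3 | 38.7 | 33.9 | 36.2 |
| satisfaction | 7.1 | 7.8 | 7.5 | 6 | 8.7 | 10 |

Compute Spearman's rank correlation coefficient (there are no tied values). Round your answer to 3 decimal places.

-0.600

Rank commute: 6, 1, 5, 4, 2, 3
Rank satisfaction: 2, 4, 3, 1, 5, 6
d = rank(commute) − rank(satisfaction): 4, -3, 2, 3, -3, -3; Σd² = 56
ρ = 1 − 6Σd² / [n(n²−1)] = 1 − 6×56 / (6×35) = 1 − 336/210 ≈ -0.600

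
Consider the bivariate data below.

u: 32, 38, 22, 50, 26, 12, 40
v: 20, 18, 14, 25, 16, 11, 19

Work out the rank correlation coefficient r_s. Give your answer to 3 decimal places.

0.893

Rank u: 4, 5, 2, 7, 3, 1, 6
Rank v: 6, 4, 2, 7, 3, 1, 5
d = rank(u) − rank(v): -2, 1, 0, 0, 0, 0, 1; Σd² = 6
ρ = 1 − 6Σd² / [n(n²−1)] = 1 − 6×6 / (7×48) = 1 − 36/336 ≈ 0.893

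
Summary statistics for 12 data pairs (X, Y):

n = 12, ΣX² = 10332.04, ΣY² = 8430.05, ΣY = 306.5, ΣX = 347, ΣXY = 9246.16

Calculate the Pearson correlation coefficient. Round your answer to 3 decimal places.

r = (nΣXY − ΣXΣY) / √[(nΣX² − (ΣX)²)(nΣY² − (ΣY)²)]
Numerator: 12×9246.16 − 347×306.5 = 4598.42
Denominator: √[(123984.48 − 120409)(101160.6 − 93942.25)] = √[3575.48 × 7218.35] = 5080.2624
r = 4598.42 / 5080.2624 ≈ 0.905

0.905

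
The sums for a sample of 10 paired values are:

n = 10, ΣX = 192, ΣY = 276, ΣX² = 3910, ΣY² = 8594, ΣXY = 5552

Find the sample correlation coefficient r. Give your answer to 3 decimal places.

0.541

r = (nΣXY − ΣXΣY) / √[(nΣX² − (ΣX)²)(nΣY² − (ΣY)²)]
Numerator: 10×5552 − 192×276 = 2528
Denominator: √[(39100 − 36864)(85940 − 76176)] = √[2236 × 9764] = 4672.5051
r = 2528 / 4672.5051 ≈ 0.541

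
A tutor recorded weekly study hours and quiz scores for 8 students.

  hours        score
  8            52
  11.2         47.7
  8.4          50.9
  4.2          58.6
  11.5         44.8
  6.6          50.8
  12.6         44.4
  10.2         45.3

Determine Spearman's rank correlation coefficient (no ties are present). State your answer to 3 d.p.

Rank hours: 3, 6, 4, 1, 7, 2, 8, 5
Rank score: 7, 4, 6, 8, 2, 5, 1, 3
d = rank(hours) − rank(score): -4, 2, -2, -7, 5, -3, 7, 2; Σd² = 160
ρ = 1 − 6Σd² / [n(n²−1)] = 1 − 6×160 / (8×63) = 1 − 960/504 ≈ -0.905

-0.905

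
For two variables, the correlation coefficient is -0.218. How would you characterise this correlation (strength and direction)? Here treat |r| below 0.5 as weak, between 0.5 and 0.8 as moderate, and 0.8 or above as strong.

weak negative

r = -0.218 < 0 so the relationship is negative.
|r| = 0.218, which falls in the weak range.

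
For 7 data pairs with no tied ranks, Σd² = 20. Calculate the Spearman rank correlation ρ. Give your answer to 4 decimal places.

ρ = 1 − 6Σd² / [n(n²−1)] = 1 − 6×20 / (7×48)
  = 1 − 120/336 = 1 − 0.35714 ≈ 0.6429

0.6429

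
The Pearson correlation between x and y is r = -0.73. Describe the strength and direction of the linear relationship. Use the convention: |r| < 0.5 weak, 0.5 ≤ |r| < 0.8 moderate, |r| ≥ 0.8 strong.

moderate negative

r = -0.73 < 0 so the relationship is negative.
|r| = 0.73, which falls in the moderate range.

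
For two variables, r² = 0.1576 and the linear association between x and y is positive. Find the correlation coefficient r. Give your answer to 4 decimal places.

|r| = √0.1576 = 0.3970
The association is positive, so r = 0.3970.

0.3970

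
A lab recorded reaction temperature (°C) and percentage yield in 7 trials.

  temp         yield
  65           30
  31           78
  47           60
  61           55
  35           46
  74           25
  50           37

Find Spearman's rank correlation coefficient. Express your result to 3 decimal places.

-0.821

Rank temp: 6, 1, 3, 5, 2, 7, 4
Rank yield: 2, 7, 6, 5, 4, 1, 3
d = rank(temp) − rank(yield): 4, -6, -3, 0, -2, 6, 1; Σd² = 102
ρ = 1 − 6Σd² / [n(n²−1)] = 1 − 6×102 / (7×48) = 1 − 612/336 ≈ -0.821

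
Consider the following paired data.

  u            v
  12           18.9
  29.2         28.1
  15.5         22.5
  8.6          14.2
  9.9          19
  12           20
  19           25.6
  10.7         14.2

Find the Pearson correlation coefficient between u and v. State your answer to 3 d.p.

n = 8, Σu = 116.9, Σv = 162.5, Σu² = 2028.35, Σv² = 3472.71, Σuv = 2584.63
nΣuv − ΣuΣv = 20677.04 − 18996.25 = 1680.79
nΣu² − (Σu)² = 16226.8 − 13665.61 = 2561.19; nΣv² − (Σv)² = 27781.68 − 26406.25 = 1375.43
r = 1680.79 / √(2561.19 × 1375.43) = 1680.79 / 1876.8957 ≈ 0.896

0.896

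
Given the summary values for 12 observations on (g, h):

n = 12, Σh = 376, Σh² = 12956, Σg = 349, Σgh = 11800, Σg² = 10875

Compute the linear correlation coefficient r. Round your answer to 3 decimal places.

r = (nΣgh − ΣgΣh) / √[(nΣg² − (Σg)²)(nΣh² − (Σh)²)]
Numerator: 12×11800 − 349×376 = 10376
Denominator: √[(130500 − 121801)(155472 − 141376)] = √[8699 × 14096] = 11073.4414
r = 10376 / 11073.4414 ≈ 0.937

0.937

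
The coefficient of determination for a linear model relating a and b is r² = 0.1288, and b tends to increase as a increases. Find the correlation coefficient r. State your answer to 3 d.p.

|r| = √0.1288 = 0.359
The association is positive, so r = 0.359.

0.359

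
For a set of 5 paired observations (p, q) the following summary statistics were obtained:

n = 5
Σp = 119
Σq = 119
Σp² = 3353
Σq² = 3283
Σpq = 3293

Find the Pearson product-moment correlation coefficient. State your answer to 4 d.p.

r = (nΣpq − ΣpΣq) / √[(nΣp² − (Σp)²)(nΣq² − (Σq)²)]
Numerator: 5×3293 − 119×119 = 2304
Denominator: √[(16765 − 14161)(16415 − 14161)] = √[2604 × 2254] = 2422.6878
r = 2304 / 2422.6878 ≈ 0.9510

0.9510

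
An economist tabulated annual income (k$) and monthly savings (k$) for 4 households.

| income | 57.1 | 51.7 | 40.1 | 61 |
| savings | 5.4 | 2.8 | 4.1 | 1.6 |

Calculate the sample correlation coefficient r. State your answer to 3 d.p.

-0.320

n = 4, Σx = 209.9, Σy = 13.9, Σx² = 11262.31, Σy² = 56.37, Σxy = 715.11
nΣxy − ΣxΣy = 2860.44 − 2917.61 = -57.17
nΣx² − (Σx)² = 45049.24 − 44058.01 = 991.23; nΣy² − (Σy)² = 225.48 − 193.21 = 32.27
r = -57.17 / √(991.23 × 32.27) = -57.17 / 178.8491 ≈ -0.320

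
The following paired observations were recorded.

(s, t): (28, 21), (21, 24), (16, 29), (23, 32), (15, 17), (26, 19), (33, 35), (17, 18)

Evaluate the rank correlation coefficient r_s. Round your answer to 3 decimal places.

0.524

Rank s: 7, 4, 2, 5, 1, 6, 8, 3
Rank t: 4, 5, 6, 7, 1, 3, 8, 2
d = rank(s) − rank(t): 3, -1, -4, -2, 0, 3, 0, 1; Σd² = 40
ρ = 1 − 6Σd² / [n(n²−1)] = 1 − 6×40 / (8×63) = 1 − 240/504 ≈ 0.524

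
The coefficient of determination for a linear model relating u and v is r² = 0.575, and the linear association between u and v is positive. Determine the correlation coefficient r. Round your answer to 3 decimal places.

0.758

|r| = √0.575 = 0.758
The association is positive, so r = 0.758.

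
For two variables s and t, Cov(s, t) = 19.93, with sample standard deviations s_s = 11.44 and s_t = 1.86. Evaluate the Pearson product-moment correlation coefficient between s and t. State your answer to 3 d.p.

0.937

r = Cov(s,t) / (s_s · s_t) = 19.93 / (11.44 × 1.86)
  = 19.93 / 21.2784 ≈ 0.937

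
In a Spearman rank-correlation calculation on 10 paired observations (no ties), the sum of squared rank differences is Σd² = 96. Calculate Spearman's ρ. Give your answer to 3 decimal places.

ρ = 1 − 6Σd² / [n(n²−1)] = 1 − 6×96 / (10×99)
  = 1 − 576/990 = 1 − 0.5818 ≈ 0.418

0.418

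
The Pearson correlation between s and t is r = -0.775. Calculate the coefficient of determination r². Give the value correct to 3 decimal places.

r² = (-0.775)² = 0.601

0.601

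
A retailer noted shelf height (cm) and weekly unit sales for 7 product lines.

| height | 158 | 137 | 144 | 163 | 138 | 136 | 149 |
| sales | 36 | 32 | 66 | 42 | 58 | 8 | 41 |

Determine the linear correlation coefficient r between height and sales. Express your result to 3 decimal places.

0.152

n = 7, Σx = 1025, Σy = 283, Σx² = 150779, Σy² = 13549, Σxy = 41623
nΣxy − ΣxΣy = 291361 − 290075 = 1286
nΣx² − (Σx)² = 1055453 − 1050625 = 4828; nΣy² − (Σy)² = 94843 − 80089 = 14754
r = 1286 / √(4828 × 14754) = 1286 / 8439.9237 ≈ 0.152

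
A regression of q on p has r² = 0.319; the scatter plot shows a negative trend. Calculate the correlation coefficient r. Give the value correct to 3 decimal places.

-0.565

|r| = √0.319 = 0.565
The association is negative, so r = −0.565.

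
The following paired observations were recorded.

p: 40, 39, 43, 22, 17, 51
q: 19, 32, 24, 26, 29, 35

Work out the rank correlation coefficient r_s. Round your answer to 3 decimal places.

Rank p: 4, 3, 5, 2, 1, 6
Rank q: 1, 5, 2, 3, 4, 6
d = rank(p) − rank(q): 3, -2, 3, -1, -3, 0; Σd² = 32
ρ = 1 − 6Σd² / [n(n²−1)] = 1 − 6×32 / (6×35) = 1 − 192/210 ≈ 0.086

0.086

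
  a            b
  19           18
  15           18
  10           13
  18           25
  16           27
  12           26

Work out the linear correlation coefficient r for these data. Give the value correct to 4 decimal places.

0.3176

n = 6, Σa = 90, Σb = 127, Σa² = 1410, Σb² = 2847, Σab = 1936
nΣab − ΣaΣb = 11616 − 11430 = 186
nΣa² − (Σa)² = 8460 − 8100 = 360; nΣb² − (Σb)² = 17082 − 16129 = 953
r = 186 / √(360 × 953) = 186 / 585.7303 ≈ 0.3176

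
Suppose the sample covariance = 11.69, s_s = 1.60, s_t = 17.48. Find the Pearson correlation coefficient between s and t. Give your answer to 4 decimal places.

r = Cov(s,t) / (s_s · s_t) = 11.69 / (1.60 × 17.48)
  = 11.69 / 27.9680 ≈ 0.4180

0.4180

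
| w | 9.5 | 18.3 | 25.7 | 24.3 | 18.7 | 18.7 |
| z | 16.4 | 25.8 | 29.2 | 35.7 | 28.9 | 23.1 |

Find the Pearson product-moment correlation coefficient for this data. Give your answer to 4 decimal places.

n = 6, Σw = 115.2, Σz = 159.1, Σw² = 2375.5, Σz² = 4430.55, Σwz = 3218.29
nΣwz − ΣwΣz = 19309.74 − 18328.32 = 981.42
nΣw² − (Σw)² = 14253 − 13271.04 = 981.96; nΣz² − (Σz)² = 26583.3 − 25312.81 = 1270.49
r = 981.42 / √(981.96 × 1270.49) = 981.42 / 1116.9469 ≈ 0.8787

0.8787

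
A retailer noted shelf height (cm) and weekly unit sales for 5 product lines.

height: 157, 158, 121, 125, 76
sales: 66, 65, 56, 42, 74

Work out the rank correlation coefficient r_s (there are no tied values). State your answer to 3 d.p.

Rank height: 4, 5, 2, 3, 1
Rank sales: 4, 3, 2, 1, 5
d = rank(height) − rank(sales): 0, 2, 0, 2, -4; Σd² = 24
ρ = 1 − 6Σd² / [n(n²−1)] = 1 − 6×24 / (5×24) = 1 − 144/120 ≈ -0.200

-0.200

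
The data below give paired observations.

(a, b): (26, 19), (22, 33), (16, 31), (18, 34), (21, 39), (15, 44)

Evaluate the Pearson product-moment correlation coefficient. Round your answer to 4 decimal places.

-0.7235

n = 6, Σa = 118, Σb = 200, Σa² = 2406, Σb² = 7024, Σab = 3807
nΣab − ΣaΣb = 22842 − 23600 = -758
nΣa² − (Σa)² = 14436 − 13924 = 512; nΣb² − (Σb)² = 42144 − 40000 = 2144
r = -758 / √(512 × 2144) = -758 / 1047.7252 ≈ -0.7235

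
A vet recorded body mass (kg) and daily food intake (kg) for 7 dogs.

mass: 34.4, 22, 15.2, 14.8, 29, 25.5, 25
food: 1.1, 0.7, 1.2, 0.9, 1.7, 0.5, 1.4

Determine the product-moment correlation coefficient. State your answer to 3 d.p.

n = 7, Σx = 165.9, Σy = 7.5, Σx² = 4233.69, Σy² = 9.05, Σxy = 181.85
nΣxy − ΣxΣy = 1272.95 − 1244.25 = 28.7
nΣx² − (Σx)² = 29635.83 − 27522.81 = 2113.02; nΣy² − (Σy)² = 63.35 − 56.25 = 7.1
r = 28.7 / √(2113.02 × 7.1) = 28.7 / 122.4845 ≈ 0.234

0.234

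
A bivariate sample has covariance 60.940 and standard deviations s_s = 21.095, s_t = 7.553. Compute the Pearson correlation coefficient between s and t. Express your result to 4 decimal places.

0.3825

r = Cov(s,t) / (s_s · s_t) = 60.940 / (21.095 × 7.553)
  = 60.940 / 159.3305 ≈ 0.3825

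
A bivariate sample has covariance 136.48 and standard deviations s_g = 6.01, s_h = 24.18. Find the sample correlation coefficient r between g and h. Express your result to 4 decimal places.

r = Cov(g,h) / (s_g · s_h) = 136.48 / (6.01 × 24.18)
  = 136.48 / 145.3218 ≈ 0.9392

0.9392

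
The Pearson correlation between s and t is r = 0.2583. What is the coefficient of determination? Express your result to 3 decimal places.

0.067

r² = (0.2583)² = 0.067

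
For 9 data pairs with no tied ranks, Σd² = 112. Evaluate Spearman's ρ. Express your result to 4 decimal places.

0.0667

ρ = 1 − 6Σd² / [n(n²−1)] = 1 − 6×112 / (9×80)
  = 1 − 672/720 = 1 − 0.93333 ≈ 0.0667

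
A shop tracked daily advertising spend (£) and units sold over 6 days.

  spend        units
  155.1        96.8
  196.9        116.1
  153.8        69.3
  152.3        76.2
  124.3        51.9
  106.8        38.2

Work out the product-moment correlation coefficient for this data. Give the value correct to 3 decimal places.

0.953

n = 6, Σx = 889.2, Σy = 448.5, Σx² = 136532.08, Σy² = 37611.23, Σxy = 70668.3
nΣxy − ΣxΣy = 424009.8 − 398806.2 = 25203.6
nΣx² − (Σx)² = 819192.48 − 790676.64 = 28515.84; nΣy² − (Σy)² = 225667.38 − 201152.25 = 24515.13
r = 25203.6 / √(28515.84 × 24515.13) = 25203.6 / 26439.9229 ≈ 0.953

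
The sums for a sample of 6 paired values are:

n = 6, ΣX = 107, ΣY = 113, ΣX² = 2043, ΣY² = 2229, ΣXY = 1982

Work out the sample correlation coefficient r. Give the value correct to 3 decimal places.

r = (nΣXY − ΣXΣY) / √[(nΣX² − (ΣX)²)(nΣY² − (ΣY)²)]
Numerator: 6×1982 − 107×113 = -199
Denominator: √[(12258 − 11449)(13374 − 12769)] = √[809 × 605] = 699.6035
r = -199 / 699.6035 ≈ -0.284

-0.284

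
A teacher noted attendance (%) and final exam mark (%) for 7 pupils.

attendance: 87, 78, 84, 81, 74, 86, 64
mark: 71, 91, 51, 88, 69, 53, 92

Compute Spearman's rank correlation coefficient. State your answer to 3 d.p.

-0.571

Rank attendance: 7, 3, 5, 4, 2, 6, 1
Rank mark: 4, 6, 1, 5, 3, 2, 7
d = rank(attendance) − rank(mark): 3, -3, 4, -1, -1, 4, -6; Σd² = 88
ρ = 1 − 6Σd² / [n(n²−1)] = 1 − 6×88 / (7×48) = 1 − 528/336 ≈ -0.571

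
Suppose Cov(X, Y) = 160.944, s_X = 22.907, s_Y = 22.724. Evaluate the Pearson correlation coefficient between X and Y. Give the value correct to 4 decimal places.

r = Cov(X,Y) / (s_X · s_Y) = 160.944 / (22.907 × 22.724)
  = 160.944 / 520.5387 ≈ 0.3092

0.3092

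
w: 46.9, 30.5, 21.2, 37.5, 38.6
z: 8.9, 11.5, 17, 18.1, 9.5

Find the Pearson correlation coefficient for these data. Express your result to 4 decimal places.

-0.5883

n = 5, Σw = 174.7, Σz = 65, Σw² = 6475.51, Σz² = 918.32, Σwz = 2174.01
nΣwz − ΣwΣz = 10870.05 − 11355.5 = -485.45
nΣw² − (Σw)² = 32377.55 − 30520.09 = 1857.46; nΣz² − (Σz)² = 4591.6 − 4225 = 366.6
r = -485.45 / √(1857.46 × 366.6) = -485.45 / 825.1938 ≈ -0.5883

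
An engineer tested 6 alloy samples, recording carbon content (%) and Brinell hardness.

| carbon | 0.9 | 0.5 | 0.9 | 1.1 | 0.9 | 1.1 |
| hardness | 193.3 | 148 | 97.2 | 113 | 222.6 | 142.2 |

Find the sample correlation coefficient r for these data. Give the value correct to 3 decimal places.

-0.157

n = 6, Σx = 5.4, Σy = 916.3, Σx² = 5.1, Σy² = 151257.33, Σxy = 816.51
nΣxy − ΣxΣy = 4899.06 − 4948.02 = -48.96
nΣx² − (Σx)² = 30.6 − 29.16 = 1.44; nΣy² − (Σy)² = 907543.98 − 839605.69 = 67938.29
r = -48.96 / √(1.44 × 67938.29) = -48.96 / 312.7797 ≈ -0.157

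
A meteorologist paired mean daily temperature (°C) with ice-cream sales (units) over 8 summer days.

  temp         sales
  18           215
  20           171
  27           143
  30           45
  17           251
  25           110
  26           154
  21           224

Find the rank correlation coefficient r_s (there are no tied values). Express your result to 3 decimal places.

-0.857

Rank temp: 2, 3, 7, 8, 1, 5, 6, 4
Rank sales: 6, 5, 3, 1, 8, 2, 4, 7
d = rank(temp) − rank(sales): -4, -2, 4, 7, -7, 3, 2, -3; Σd² = 156
ρ = 1 − 6Σd² / [n(n²−1)] = 1 − 6×156 / (8×63) = 1 − 936/504 ≈ -0.857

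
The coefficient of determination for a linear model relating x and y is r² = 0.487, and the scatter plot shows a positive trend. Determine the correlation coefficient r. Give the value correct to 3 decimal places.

0.698

|r| = √0.487 = 0.698
The association is positive, so r = 0.698.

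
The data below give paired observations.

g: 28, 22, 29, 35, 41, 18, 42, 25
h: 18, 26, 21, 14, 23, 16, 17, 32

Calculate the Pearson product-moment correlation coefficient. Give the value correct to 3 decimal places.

n = 8, Σg = 240, Σh = 167, Σg² = 7728, Σh² = 3735, Σgh = 4920
nΣgh − ΣgΣh = 39360 − 40080 = -720
nΣg² − (Σg)² = 61824 − 57600 = 4224; nΣh² − (Σh)² = 29880 − 27889 = 1991
r = -720 / √(4224 × 1991) = -720 / 2899.9972 ≈ -0.248

-0.248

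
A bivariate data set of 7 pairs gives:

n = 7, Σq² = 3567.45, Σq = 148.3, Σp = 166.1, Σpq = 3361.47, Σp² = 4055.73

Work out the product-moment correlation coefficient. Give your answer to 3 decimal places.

-0.714

r = (nΣpq − ΣpΣq) / √[(nΣp² − (Σp)²)(nΣq² − (Σq)²)]
Numerator: 7×3361.47 − 166.1×148.3 = -1102.34
Denominator: √[(28390.11 − 27589.21)(24972.15 − 21992.89)] = √[800.9 × 2979.26] = 1544.6972
r = -1102.34 / 1544.6972 ≈ -0.714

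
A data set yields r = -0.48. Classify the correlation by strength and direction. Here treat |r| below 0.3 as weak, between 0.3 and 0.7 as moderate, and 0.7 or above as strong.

moderate negative

r = -0.48 < 0 so the relationship is negative.
|r| = 0.48, which falls in the moderate range.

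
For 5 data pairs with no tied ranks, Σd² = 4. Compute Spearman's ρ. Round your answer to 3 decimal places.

0.800

ρ = 1 − 6Σd² / [n(n²−1)] = 1 − 6×4 / (5×24)
  = 1 − 24/120 = 1 − 0.2000 ≈ 0.800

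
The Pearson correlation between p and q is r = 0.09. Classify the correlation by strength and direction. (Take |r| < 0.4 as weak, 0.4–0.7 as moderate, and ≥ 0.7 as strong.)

weak positive

r = 0.09 > 0 so the relationship is positive.
|r| = 0.09, which falls in the weak range.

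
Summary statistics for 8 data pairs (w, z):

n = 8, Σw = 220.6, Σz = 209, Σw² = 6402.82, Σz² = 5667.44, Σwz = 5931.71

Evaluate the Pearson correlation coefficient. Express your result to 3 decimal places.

0.655

r = (nΣwz − ΣwΣz) / √[(nΣw² − (Σw)²)(nΣz² − (Σz)²)]
Numerator: 8×5931.71 − 220.6×209 = 1348.28
Denominator: √[(51222.56 − 48664.36)(45339.52 − 43681)] = √[2558.2 × 1658.52] = 2059.8121
r = 1348.28 / 2059.8121 ≈ 0.655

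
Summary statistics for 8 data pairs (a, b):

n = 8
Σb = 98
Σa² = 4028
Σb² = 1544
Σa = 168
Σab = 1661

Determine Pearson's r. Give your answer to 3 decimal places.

r = (nΣab − ΣaΣb) / √[(nΣa² − (Σa)²)(nΣb² − (Σb)²)]
Numerator: 8×1661 − 168×98 = -3176
Denominator: √[(32224 − 28224)(12352 − 9604)] = √[4000 × 2748] = 3315.4185
r = -3176 / 3315.4185 ≈ -0.958

-0.958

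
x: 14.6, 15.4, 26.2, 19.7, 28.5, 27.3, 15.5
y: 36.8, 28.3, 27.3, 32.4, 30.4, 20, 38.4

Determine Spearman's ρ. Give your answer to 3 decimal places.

Rank x: 1, 2, 5, 4, 7, 6, 3
Rank y: 6, 3, 2, 5, 4, 1, 7
d = rank(x) − rank(y): -5, -1, 3, -1, 3, 5, -4; Σd² = 86
ρ = 1 − 6Σd² / [n(n²−1)] = 1 − 6×86 / (7×48) = 1 − 516/336 ≈ -0.536

-0.536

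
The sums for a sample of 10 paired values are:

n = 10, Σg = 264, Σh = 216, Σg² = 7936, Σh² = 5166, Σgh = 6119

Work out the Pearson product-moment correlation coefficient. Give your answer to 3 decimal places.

0.599

r = (nΣgh − ΣgΣh) / √[(nΣg² − (Σg)²)(nΣh² − (Σh)²)]
Numerator: 10×6119 − 264×216 = 4166
Denominator: √[(79360 − 69696)(51660 − 46656)] = √[9664 × 5004] = 6954.0388
r = 4166 / 6954.0388 ≈ 0.599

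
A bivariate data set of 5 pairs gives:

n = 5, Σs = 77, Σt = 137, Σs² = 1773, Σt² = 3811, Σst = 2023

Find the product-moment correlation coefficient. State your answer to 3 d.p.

-0.474

r = (nΣst − ΣsΣt) / √[(nΣs² − (Σs)²)(nΣt² − (Σt)²)]
Numerator: 5×2023 − 77×137 = -434
Denominator: √[(8865 − 5929)(19055 − 18769)] = √[2936 × 286] = 916.3493
r = -434 / 916.3493 ≈ -0.474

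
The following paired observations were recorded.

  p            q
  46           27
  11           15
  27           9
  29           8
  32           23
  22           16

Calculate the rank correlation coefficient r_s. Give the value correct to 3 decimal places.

Rank p: 6, 1, 3, 4, 5, 2
Rank q: 6, 3, 2, 1, 5, 4
d = rank(p) − rank(q): 0, -2, 1, 3, 0, -2; Σd² = 18
ρ = 1 − 6Σd² / [n(n²−1)] = 1 − 6×18 / (6×35) = 1 − 108/210 ≈ 0.486

0.486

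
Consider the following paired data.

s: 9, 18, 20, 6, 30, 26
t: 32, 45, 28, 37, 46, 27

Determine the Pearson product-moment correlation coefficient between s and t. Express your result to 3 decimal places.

n = 6, Σs = 109, Σt = 215, Σs² = 2417, Σt² = 8047, Σst = 3962
nΣst − ΣsΣt = 23772 − 23435 = 337
nΣs² − (Σs)² = 14502 − 11881 = 2621; nΣt² − (Σt)² = 48282 − 46225 = 2057
r = 337 / √(2621 × 2057) = 337 / 2321.9382 ≈ 0.145

0.145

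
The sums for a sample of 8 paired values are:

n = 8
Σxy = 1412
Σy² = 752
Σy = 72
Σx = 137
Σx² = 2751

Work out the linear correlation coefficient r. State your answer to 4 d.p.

0.8723

r = (nΣxy − ΣxΣy) / √[(nΣx² − (Σx)²)(nΣy² − (Σy)²)]
Numerator: 8×1412 − 137×72 = 1432
Denominator: √[(22008 − 18769)(6016 − 5184)] = √[3239 × 832] = 1641.5992
r = 1432 / 1641.5992 ≈ 0.8723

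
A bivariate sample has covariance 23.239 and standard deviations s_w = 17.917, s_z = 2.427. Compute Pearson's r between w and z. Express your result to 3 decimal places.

r = Cov(w,z) / (s_w · s_z) = 23.239 / (17.917 × 2.427)
  = 23.239 / 43.4846 ≈ 0.534

0.534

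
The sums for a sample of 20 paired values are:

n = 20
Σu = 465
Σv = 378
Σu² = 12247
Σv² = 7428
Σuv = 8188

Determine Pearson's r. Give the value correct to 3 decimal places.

r = (nΣuv − ΣuΣv) / √[(nΣu² − (Σu)²)(nΣv² − (Σv)²)]
Numerator: 20×8188 − 465×378 = -12010
Denominator: √[(244940 − 216225)(148560 − 142884)] = √[28715 × 5676] = 12766.6104
r = -12010 / 12766.6104 ≈ -0.941

-0.941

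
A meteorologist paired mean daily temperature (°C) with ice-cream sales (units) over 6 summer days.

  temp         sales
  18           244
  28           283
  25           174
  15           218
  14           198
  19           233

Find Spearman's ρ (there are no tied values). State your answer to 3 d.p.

Rank temp: 3, 6, 5, 2, 1, 4
Rank sales: 5, 6, 1, 3, 2, 4
d = rank(temp) − rank(sales): -2, 0, 4, -1, -1, 0; Σd² = 22
ρ = 1 − 6Σd² / [n(n²−1)] = 1 − 6×22 / (6×35) = 1 − 132/210 ≈ 0.371

0.371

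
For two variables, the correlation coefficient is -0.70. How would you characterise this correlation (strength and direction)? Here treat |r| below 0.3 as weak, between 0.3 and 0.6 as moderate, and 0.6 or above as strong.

strong negative

r = -0.70 < 0 so the relationship is negative.
|r| = 0.70, which falls in the strong range.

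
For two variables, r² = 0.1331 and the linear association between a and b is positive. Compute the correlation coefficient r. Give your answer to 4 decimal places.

|r| = √0.1331 = 0.3648
The association is positive, so r = 0.3648.

0.3648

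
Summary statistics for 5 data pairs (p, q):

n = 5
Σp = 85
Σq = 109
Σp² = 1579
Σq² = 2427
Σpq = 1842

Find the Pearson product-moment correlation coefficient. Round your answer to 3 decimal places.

r = (nΣpq − ΣpΣq) / √[(nΣp² − (Σp)²)(nΣq² − (Σq)²)]
Numerator: 5×1842 − 85×109 = -55
Denominator: √[(7895 − 7225)(12135 − 11881)] = √[670 × 254] = 412.5288
r = -55 / 412.5288 ≈ -0.133

-0.133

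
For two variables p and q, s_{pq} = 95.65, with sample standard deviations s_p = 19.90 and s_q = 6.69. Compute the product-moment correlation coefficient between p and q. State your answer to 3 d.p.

0.718

r = Cov(p,q) / (s_p · s_q) = 95.65 / (19.90 × 6.69)
  = 95.65 / 133.1310 ≈ 0.718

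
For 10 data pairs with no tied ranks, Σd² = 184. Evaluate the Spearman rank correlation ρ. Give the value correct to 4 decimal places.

-0.1152

ρ = 1 − 6Σd² / [n(n²−1)] = 1 − 6×184 / (10×99)
  = 1 − 1104/990 = 1 − 1.11515 ≈ -0.1152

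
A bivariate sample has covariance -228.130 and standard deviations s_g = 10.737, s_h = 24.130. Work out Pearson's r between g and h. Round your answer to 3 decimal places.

r = Cov(g,h) / (s_g · s_h) = -228.130 / (10.737 × 24.130)
  = -228.130 / 259.0838 ≈ -0.881

-0.881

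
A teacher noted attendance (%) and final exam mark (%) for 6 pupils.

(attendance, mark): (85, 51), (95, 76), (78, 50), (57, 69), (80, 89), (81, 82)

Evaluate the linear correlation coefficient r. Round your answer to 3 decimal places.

n = 6, Σx = 476, Σy = 417, Σx² = 38544, Σy² = 30283, Σxy = 33150
nΣxy − ΣxΣy = 198900 − 198492 = 408
nΣx² − (Σx)² = 231264 − 226576 = 4688; nΣy² − (Σy)² = 181698 − 173889 = 7809
r = 408 / √(4688 × 7809) = 408 / 6050.5035 ≈ 0.067

0.067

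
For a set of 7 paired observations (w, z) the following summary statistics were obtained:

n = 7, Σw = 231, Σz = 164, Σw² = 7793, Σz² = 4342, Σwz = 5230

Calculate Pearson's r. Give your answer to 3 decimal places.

-0.624

r = (nΣwz − ΣwΣz) / √[(nΣw² − (Σw)²)(nΣz² − (Σz)²)]
Numerator: 7×5230 − 231×164 = -1274
Denominator: √[(54551 − 53361)(30394 − 26896)] = √[1190 × 3498] = 2040.2500
r = -1274 / 2040.2500 ≈ -0.624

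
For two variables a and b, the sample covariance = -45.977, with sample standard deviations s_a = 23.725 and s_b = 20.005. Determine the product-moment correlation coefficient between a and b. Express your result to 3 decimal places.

-0.097

r = Cov(a,b) / (s_a · s_b) = -45.977 / (23.725 × 20.005)
  = -45.977 / 474.6186 ≈ -0.097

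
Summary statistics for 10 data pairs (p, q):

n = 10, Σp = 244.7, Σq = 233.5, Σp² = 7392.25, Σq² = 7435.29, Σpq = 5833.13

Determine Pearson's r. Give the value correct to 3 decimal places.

r = (nΣpq − ΣpΣq) / √[(nΣp² − (Σp)²)(nΣq² − (Σq)²)]
Numerator: 10×5833.13 − 244.7×233.5 = 1193.85
Denominator: √[(73922.5 − 59878.09)(74352.9 − 54522.25)] = √[14044.41 × 19830.65] = 16688.6123
r = 1193.85 / 16688.6123 ≈ 0.072

0.072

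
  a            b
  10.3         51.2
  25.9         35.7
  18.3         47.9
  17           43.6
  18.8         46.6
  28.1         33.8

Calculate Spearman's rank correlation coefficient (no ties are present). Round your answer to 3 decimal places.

Rank a: 1, 5, 3, 2, 4, 6
Rank b: 6, 2, 5, 3, 4, 1
d = rank(a) − rank(b): -5, 3, -2, -1, 0, 5; Σd² = 64
ρ = 1 − 6Σd² / [n(n²−1)] = 1 − 6×64 / (6×35) = 1 − 384/210 ≈ -0.829

-0.829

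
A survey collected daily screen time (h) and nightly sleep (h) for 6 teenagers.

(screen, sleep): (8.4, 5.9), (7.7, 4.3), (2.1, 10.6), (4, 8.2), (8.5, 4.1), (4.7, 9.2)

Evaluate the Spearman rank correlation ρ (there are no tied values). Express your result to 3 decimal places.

-0.886

Rank screen: 5, 4, 1, 2, 6, 3
Rank sleep: 3, 2, 6, 4, 1, 5
d = rank(screen) − rank(sleep): 2, 2, -5, -2, 5, -2; Σd² = 66
ρ = 1 − 6Σd² / [n(n²−1)] = 1 − 6×66 / (6×35) = 1 − 396/210 ≈ -0.886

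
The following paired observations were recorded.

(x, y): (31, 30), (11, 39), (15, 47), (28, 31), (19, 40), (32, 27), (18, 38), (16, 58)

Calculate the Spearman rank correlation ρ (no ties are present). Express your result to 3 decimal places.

-0.786

Rank x: 7, 1, 2, 6, 5, 8, 4, 3
Rank y: 2, 5, 7, 3, 6, 1, 4, 8
d = rank(x) − rank(y): 5, -4, -5, 3, -1, 7, 0, -5; Σd² = 150
ρ = 1 − 6Σd² / [n(n²−1)] = 1 − 6×150 / (8×63) = 1 − 900/504 ≈ -0.786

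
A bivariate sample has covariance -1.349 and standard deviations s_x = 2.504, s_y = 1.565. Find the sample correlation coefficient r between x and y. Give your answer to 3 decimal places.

r = Cov(x,y) / (s_x · s_y) = -1.349 / (2.504 × 1.565)
  = -1.349 / 3.9188 ≈ -0.344

-0.344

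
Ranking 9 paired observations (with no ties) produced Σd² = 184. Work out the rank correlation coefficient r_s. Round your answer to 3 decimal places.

ρ = 1 − 6Σd² / [n(n²−1)] = 1 − 6×184 / (9×80)
  = 1 − 1104/720 = 1 − 1.5333 ≈ -0.533

-0.533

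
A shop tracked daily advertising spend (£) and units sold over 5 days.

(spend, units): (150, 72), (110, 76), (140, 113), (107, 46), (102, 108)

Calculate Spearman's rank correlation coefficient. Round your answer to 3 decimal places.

Rank spend: 5, 3, 4, 2, 1
Rank units: 2, 3, 5, 1, 4
d = rank(spend) − rank(units): 3, 0, -1, 1, -3; Σd² = 20
ρ = 1 − 6Σd² / [n(n²−1)] = 1 − 6×20 / (5×24) = 1 − 120/120 ≈ 0.000

0.000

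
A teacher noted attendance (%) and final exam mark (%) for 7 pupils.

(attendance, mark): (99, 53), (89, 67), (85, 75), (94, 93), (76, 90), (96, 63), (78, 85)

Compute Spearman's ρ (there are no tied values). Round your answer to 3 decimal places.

Rank attendance: 7, 4, 3, 5, 1, 6, 2
Rank mark: 1, 3, 4, 7, 6, 2, 5
d = rank(attendance) − rank(mark): 6, 1, -1, -2, -5, 4, -3; Σd² = 92
ρ = 1 − 6Σd² / [n(n²−1)] = 1 − 6×92 / (7×48) = 1 − 552/336 ≈ -0.643

-0.643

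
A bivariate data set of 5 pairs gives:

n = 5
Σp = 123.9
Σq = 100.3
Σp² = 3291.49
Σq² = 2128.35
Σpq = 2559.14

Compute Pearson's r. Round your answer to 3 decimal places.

r = (nΣpq − ΣpΣq) / √[(nΣp² − (Σp)²)(nΣq² − (Σq)²)]
Numerator: 5×2559.14 − 123.9×100.3 = 368.53
Denominator: √[(16457.45 − 15351.21)(10641.75 − 10060.09)] = √[1106.24 × 581.66] = 802.1568
r = 368.53 / 802.1568 ≈ 0.459

0.459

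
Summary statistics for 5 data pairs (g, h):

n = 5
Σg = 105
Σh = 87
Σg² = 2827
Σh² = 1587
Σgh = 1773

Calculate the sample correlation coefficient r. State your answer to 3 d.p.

r = (nΣgh − ΣgΣh) / √[(nΣg² − (Σg)²)(nΣh² − (Σh)²)]
Numerator: 5×1773 − 105×87 = -270
Denominator: √[(14135 − 11025)(7935 − 7569)] = √[3110 × 366] = 1066.8927
r = -270 / 1066.8927 ≈ -0.253

-0.253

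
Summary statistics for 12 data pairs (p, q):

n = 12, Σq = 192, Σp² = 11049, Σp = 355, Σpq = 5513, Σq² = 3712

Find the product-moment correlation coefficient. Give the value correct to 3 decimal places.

-0.282

r = (nΣpq − ΣpΣq) / √[(nΣp² − (Σp)²)(nΣq² − (Σq)²)]
Numerator: 12×5513 − 355×192 = -2004
Denominator: √[(132588 − 126025)(44544 − 36864)] = √[6563 × 7680] = 7099.5662
r = -2004 / 7099.5662 ≈ -0.282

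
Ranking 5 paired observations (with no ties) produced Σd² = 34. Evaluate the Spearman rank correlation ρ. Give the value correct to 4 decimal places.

ρ = 1 − 6Σd² / [n(n²−1)] = 1 − 6×34 / (5×24)
  = 1 − 204/120 = 1 − 1.70000 ≈ -0.7000

-0.7000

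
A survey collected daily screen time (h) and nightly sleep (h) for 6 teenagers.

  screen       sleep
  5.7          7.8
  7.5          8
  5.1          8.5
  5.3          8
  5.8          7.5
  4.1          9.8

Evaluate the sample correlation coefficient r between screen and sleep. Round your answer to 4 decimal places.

-0.6649

n = 6, Σx = 33.5, Σy = 49.6, Σx² = 193.29, Σy² = 413.38, Σxy = 273.89
nΣxy − ΣxΣy = 1643.34 − 1661.6 = -18.26
nΣx² − (Σx)² = 1159.74 − 1122.25 = 37.49; nΣy² − (Σy)² = 2480.28 − 2460.16 = 20.12
r = -18.26 / √(37.49 × 20.12) = -18.26 / 27.4645 ≈ -0.6649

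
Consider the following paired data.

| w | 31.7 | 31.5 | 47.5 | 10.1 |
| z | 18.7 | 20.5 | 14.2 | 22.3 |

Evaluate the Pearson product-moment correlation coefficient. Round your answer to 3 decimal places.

n = 4, Σw = 120.8, Σz = 75.7, Σw² = 4355.4, Σz² = 1468.87, Σwz = 2138.27
nΣwz − ΣwΣz = 8553.08 − 9144.56 = -591.48
nΣw² − (Σw)² = 17421.6 − 14592.64 = 2828.96; nΣz² − (Σz)² = 5875.48 − 5730.49 = 144.99
r = -591.48 / √(2828.96 × 144.99) = -591.48 / 640.4459 ≈ -0.924

-0.924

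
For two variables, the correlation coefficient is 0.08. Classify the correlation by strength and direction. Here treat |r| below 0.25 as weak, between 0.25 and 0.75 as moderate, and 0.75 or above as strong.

r = 0.08 > 0 so the relationship is positive.
|r| = 0.08, which falls in the weak range.

weak positive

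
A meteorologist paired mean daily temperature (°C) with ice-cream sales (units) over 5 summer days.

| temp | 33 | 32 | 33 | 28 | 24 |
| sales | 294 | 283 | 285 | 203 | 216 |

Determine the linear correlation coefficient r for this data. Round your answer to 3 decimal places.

0.886

n = 5, Σx = 150, Σy = 1281, Σx² = 4562, Σy² = 335615, Σxy = 39031
nΣxy − ΣxΣy = 195155 − 192150 = 3005
nΣx² − (Σx)² = 22810 − 22500 = 310; nΣy² − (Σy)² = 1678075 − 1640961 = 37114
r = 3005 / √(310 × 37114) = 3005 / 3391.9522 ≈ 0.886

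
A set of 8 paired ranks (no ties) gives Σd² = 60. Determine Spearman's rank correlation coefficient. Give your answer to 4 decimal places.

ρ = 1 − 6Σd² / [n(n²−1)] = 1 − 6×60 / (8×63)
  = 1 − 360/504 = 1 − 0.71429 ≈ 0.2857

0.2857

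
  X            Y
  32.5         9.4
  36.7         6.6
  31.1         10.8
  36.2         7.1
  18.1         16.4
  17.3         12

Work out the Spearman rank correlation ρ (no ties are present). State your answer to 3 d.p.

Rank X: 4, 6, 3, 5, 2, 1
Rank Y: 3, 1, 4, 2, 6, 5
d = rank(X) − rank(Y): 1, 5, -1, 3, -4, -4; Σd² = 68
ρ = 1 − 6Σd² / [n(n²−1)] = 1 − 6×68 / (6×35) = 1 − 408/210 ≈ -0.943

-0.943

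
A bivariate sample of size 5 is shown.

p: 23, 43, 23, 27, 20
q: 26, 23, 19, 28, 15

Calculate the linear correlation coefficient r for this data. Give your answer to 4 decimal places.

n = 5, Σp = 136, Σq = 111, Σp² = 4036, Σq² = 2575, Σpq = 3080
nΣpq − ΣpΣq = 15400 − 15096 = 304
nΣp² − (Σp)² = 20180 − 18496 = 1684; nΣq² − (Σq)² = 12875 − 12321 = 554
r = 304 / √(1684 × 554) = 304 / 965.8861 ≈ 0.3147

0.3147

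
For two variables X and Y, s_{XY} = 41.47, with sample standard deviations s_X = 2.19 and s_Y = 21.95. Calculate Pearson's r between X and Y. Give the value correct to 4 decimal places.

r = Cov(X,Y) / (s_X · s_Y) = 41.47 / (2.19 × 21.95)
  = 41.47 / 48.0705 ≈ 0.8627

0.8627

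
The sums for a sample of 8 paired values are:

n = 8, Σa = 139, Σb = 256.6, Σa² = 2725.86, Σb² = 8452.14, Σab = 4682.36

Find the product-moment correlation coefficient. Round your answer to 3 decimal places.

0.853

r = (nΣab − ΣaΣb) / √[(nΣa² − (Σa)²)(nΣb² − (Σb)²)]
Numerator: 8×4682.36 − 139×256.6 = 1791.48
Denominator: √[(21806.88 − 19321)(67617.12 − 65843.56)] = √[2485.88 × 1773.56] = 2099.7279
r = 1791.48 / 2099.7279 ≈ 0.853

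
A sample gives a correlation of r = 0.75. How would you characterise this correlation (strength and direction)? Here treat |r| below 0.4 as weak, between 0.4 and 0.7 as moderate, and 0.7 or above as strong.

r = 0.75 > 0 so the relationship is positive.
|r| = 0.75, which falls in the strong range.

strong positive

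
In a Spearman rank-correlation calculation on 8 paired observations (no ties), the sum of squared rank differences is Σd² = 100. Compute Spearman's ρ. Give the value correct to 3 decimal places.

-0.190

ρ = 1 − 6Σd² / [n(n²−1)] = 1 − 6×100 / (8×63)
  = 1 − 600/504 = 1 − 1.1905 ≈ -0.190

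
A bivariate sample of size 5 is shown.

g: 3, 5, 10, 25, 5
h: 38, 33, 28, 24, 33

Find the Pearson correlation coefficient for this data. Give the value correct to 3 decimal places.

-0.901

n = 5, Σg = 48, Σh = 156, Σg² = 784, Σh² = 4982, Σgh = 1324
nΣgh − ΣgΣh = 6620 − 7488 = -868
nΣg² − (Σg)² = 3920 − 2304 = 1616; nΣh² − (Σh)² = 24910 − 24336 = 574
r = -868 / √(1616 × 574) = -868 / 963.1116 ≈ -0.901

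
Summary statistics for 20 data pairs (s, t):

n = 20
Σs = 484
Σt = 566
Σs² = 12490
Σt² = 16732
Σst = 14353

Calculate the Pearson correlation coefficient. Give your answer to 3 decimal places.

0.880

r = (nΣst − ΣsΣt) / √[(nΣs² − (Σs)²)(nΣt² − (Σt)²)]
Numerator: 20×14353 − 484×566 = 13116
Denominator: √[(249800 − 234256)(334640 − 320356)] = √[15544 × 14284] = 14900.6878
r = 13116 / 14900.6878 ≈ 0.880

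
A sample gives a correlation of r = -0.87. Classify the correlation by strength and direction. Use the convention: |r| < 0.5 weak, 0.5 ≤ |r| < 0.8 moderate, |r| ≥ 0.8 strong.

strong negative

r = -0.87 < 0 so the relationship is negative.
|r| = 0.87, which falls in the strong range.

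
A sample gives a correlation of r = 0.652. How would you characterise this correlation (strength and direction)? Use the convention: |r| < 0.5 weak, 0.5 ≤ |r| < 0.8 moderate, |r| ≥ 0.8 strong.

moderate positive

r = 0.652 > 0 so the relationship is positive.
|r| = 0.652, which falls in the moderate range.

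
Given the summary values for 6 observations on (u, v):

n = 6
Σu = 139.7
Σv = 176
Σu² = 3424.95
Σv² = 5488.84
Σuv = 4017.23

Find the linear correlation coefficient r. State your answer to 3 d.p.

-0.340

r = (nΣuv − ΣuΣv) / √[(nΣu² − (Σu)²)(nΣv² − (Σv)²)]
Numerator: 6×4017.23 − 139.7×176 = -483.82
Denominator: √[(20549.7 − 19516.09)(32933.04 − 30976)] = √[1033.61 × 1957.04] = 1422.2574
r = -483.82 / 1422.2574 ≈ -0.340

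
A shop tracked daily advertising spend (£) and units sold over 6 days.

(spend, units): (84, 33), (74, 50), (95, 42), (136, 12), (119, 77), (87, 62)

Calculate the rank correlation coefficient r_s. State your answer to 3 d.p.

-0.143

Rank spend: 2, 1, 4, 6, 5, 3
Rank units: 2, 4, 3, 1, 6, 5
d = rank(spend) − rank(units): 0, -3, 1, 5, -1, -2; Σd² = 40
ρ = 1 − 6Σd² / [n(n²−1)] = 1 − 6×40 / (6×35) = 1 − 240/210 ≈ -0.143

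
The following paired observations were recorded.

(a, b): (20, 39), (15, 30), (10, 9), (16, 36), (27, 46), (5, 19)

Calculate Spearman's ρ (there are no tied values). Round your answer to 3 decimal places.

0.943

Rank a: 5, 3, 2, 4, 6, 1
Rank b: 5, 3, 1, 4, 6, 2
d = rank(a) − rank(b): 0, 0, 1, 0, 0, -1; Σd² = 2
ρ = 1 − 6Σd² / [n(n²−1)] = 1 − 6×2 / (6×35) = 1 − 12/210 ≈ 0.943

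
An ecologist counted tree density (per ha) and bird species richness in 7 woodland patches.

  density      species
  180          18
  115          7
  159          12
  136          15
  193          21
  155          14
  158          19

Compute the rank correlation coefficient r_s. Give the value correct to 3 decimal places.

Rank density: 6, 1, 5, 2, 7, 3, 4
Rank species: 5, 1, 2, 4, 7, 3, 6
d = rank(density) − rank(species): 1, 0, 3, -2, 0, 0, -2; Σd² = 18
ρ = 1 − 6Σd² / [n(n²−1)] = 1 − 6×18 / (7×48) = 1 − 108/336 ≈ 0.679

0.679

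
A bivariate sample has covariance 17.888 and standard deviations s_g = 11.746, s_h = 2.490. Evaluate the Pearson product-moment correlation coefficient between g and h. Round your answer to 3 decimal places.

r = Cov(g,h) / (s_g · s_h) = 17.888 / (11.746 × 2.490)
  = 17.888 / 29.2475 ≈ 0.612

0.612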